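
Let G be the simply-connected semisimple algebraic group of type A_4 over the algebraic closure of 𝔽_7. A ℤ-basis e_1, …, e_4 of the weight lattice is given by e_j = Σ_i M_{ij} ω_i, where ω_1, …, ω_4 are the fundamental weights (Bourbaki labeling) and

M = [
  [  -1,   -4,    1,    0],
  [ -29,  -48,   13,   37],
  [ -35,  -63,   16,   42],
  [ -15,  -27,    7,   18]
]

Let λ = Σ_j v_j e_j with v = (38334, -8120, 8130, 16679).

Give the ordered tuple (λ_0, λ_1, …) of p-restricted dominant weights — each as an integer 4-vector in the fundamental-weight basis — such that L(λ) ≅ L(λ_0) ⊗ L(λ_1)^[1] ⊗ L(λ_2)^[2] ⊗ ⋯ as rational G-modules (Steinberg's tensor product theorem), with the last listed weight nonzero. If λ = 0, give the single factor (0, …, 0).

((1, 5, 6, 4), (3, 0, 3, 5), (4, 4, 2, 6), (6, 2, 1, 3))

In the fundamental-weight basis, λ has coordinates c = M·v (v = (38334, -8120, 8130, 16679)):
  c_1 = -1*38334 + -4*-8120 + 1*8130 + 0*16679 = 2276
  c_2 = -29*38334 + -48*-8120 + 13*8130 + 37*16679 = 887
  c_3 = -35*38334 + -63*-8120 + 16*8130 + 42*16679 = 468
  c_4 = -15*38334 + -27*-8120 + 7*8130 + 18*16679 = 1362
Writing each c_i in base p = 7:
  c_1 = 2276 = 1·7^0 + 3·7^1 + 4·7^2 + 6·7^3
  c_2 = 887 = 5·7^0 + 0·7^1 + 4·7^2 + 2·7^3
  c_3 = 468 = 6·7^0 + 3·7^1 + 2·7^2 + 1·7^3
  c_4 = 1362 = 4·7^0 + 5·7^1 + 6·7^2 + 3·7^3
Factor λ_0 = (1, 5, 6, 4)
Factor λ_1 = (3, 0, 3, 5)
Factor λ_2 = (4, 4, 2, 6)
Factor λ_3 = (6, 2, 1, 3)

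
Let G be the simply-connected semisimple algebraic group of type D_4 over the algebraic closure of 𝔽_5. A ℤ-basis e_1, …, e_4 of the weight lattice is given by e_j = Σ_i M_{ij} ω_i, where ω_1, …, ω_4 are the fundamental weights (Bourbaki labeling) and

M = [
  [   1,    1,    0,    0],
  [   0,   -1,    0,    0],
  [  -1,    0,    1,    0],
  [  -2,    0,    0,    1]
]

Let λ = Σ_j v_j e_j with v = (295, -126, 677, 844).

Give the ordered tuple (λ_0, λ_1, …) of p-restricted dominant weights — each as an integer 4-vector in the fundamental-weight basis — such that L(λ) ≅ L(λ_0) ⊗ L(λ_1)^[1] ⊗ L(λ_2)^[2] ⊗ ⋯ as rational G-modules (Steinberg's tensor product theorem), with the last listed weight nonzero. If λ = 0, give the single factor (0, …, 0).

((4, 1, 2, 4), (3, 0, 1, 0), (1, 0, 0, 0), (1, 1, 3, 2))

In the fundamental-weight basis, λ has coordinates c = M·v (v = (295, -126, 677, 844)):
  c_1 = (1)·(295) + (1)·(-126) + (0)·(677) + (0)·(844) = 169
  c_2 = (0)·(295) + (-1)·(-126) + (0)·(677) + (0)·(844) = 126
  c_3 = (-1)·(295) + (0)·(-126) + (1)·(677) + (0)·(844) = 382
  c_4 = (-2)·(295) + (0)·(-126) + (0)·(677) + (1)·(844) = 254
Base-5 expansion of each c_i:
  c_1 = 169 = 4·5^0 + 3·5^1 + 1·5^2 + 1·5^3
  c_2 = 126 = 1·5^0 + 0·5^1 + 0·5^2 + 1·5^3
  c_3 = 382 = 2·5^0 + 1·5^1 + 0·5^2 + 3·5^3
  c_4 = 254 = 4·5^0 + 0·5^1 + 0·5^2 + 2·5^3
Factor λ_0 = (4, 1, 2, 4)
Factor λ_1 = (3, 0, 1, 0)
Factor λ_2 = (1, 0, 0, 0)
Factor λ_3 = (1, 1, 3, 2)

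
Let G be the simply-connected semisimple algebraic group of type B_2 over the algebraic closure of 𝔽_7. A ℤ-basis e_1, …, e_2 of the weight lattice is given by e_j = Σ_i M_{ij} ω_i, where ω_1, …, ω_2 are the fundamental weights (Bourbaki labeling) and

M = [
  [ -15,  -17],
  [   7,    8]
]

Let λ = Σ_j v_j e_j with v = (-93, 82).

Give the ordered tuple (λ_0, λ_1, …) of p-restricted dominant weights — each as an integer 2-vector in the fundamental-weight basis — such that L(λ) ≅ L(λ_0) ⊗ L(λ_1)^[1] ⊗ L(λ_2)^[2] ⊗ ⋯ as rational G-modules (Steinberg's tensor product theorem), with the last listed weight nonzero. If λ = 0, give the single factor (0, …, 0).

((1, 5),)

In the fundamental-weight basis, λ has coordinates c = M·v (v = (-93, 82)):
  c_1 = (-15)·(-93) + (-17)·(82) = 1
  c_2 = (7)·(-93) + 8·82 = 5
Base-7 expansion of each c_i:
  c_1 = 1 = 1·7^0
  c_2 = 5 = 5·7^0
p-restricted factor λ_0 = (1, 5)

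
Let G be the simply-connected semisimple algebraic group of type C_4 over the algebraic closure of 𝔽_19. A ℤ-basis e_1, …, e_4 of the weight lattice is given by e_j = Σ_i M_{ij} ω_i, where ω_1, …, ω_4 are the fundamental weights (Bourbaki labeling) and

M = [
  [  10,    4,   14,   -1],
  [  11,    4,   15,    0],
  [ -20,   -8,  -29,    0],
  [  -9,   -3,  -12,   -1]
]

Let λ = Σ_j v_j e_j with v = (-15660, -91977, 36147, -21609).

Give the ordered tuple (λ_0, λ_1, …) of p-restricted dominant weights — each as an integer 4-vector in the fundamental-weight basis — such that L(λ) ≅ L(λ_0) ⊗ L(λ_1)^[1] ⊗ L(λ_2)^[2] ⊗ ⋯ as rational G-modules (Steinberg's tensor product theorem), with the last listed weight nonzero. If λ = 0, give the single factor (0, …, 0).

ω-coordinates c = M·v, v = (-15660, -91977, 36147, -21609):
  c_1 = 10*-15660 + 4*-91977 + 14*36147 + -1*-21609 = 3159
  c_2 = 11*-15660 + 4*-91977 + 15*36147 + 0*-21609 = 2037
  c_3 = -20*-15660 + -8*-91977 + -29*36147 + 0*-21609 = 753
  c_4 = -9*-15660 + -3*-91977 + -12*36147 + -1*-21609 = 4716
Writing each c_i in base p = 19:
  c_1 = 3159 = 5·19^0 + 14·19^1 + 8·19^2
  c_2 = 2037 = 4·19^0 + 12·19^1 + 5·19^2
  c_3 = 753 = 12·19^0 + 1·19^1 + 2·19^2
  c_4 = 4716 = 4·19^0 + 1·19^1 + 13·19^2
p-restricted factor λ_0 = (5, 4, 12, 4)
p-restricted factor λ_1 = (14, 12, 1, 1)
p-restricted factor λ_2 = (8, 5, 2, 13)

((5, 4, 12, 4), (14, 12, 1, 1), (8, 5, 2, 13))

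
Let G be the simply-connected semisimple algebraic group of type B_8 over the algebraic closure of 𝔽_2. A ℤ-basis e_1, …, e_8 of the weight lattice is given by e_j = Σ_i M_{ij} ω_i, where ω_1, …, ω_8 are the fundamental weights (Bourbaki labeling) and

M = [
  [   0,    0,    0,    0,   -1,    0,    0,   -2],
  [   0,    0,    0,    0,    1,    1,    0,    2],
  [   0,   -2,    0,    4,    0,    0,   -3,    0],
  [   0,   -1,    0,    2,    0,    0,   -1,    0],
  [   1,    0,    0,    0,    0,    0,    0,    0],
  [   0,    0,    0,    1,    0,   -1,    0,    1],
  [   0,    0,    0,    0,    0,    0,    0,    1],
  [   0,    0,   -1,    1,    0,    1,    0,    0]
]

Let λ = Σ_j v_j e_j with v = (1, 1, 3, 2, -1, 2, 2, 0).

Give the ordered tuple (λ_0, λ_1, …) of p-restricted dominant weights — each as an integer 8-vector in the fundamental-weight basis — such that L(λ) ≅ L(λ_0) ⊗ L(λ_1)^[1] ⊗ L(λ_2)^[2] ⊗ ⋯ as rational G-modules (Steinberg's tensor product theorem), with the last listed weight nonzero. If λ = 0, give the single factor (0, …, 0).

((1, 1, 0, 1, 1, 0, 0, 1),)

Change of basis e → ω: c = M·v where v = (1, 1, 3, 2, -1, 2, 2, 0):
  c_1 = (0)·(1) + (0)·(1) + (0)·(3) + (0)·(2) + (-1)·(-1) + (0)·(2) + (0)·(2) + (-2)·(0) = 1
  c_2 = (0)·(1) + (0)·(1) + (0)·(3) + (0)·(2) + (1)·(-1) + (1)·(2) + (0)·(2) + (2)·(0) = 1
  c_3 = (0)·(1) + (-2)·(1) + (0)·(3) + (4)·(2) + (0)·(-1) + (0)·(2) + (-3)·(2) + (0)·(0) = 0
  c_4 = (0)·(1) + (-1)·(1) + (0)·(3) + (2)·(2) + (0)·(-1) + (0)·(2) + (-1)·(2) + (0)·(0) = 1
  c_5 = (1)·(1) + (0)·(1) + (0)·(3) + (0)·(2) + (0)·(-1) + (0)·(2) + (0)·(2) + (0)·(0) = 1
  c_6 = (0)·(1) + (0)·(1) + (0)·(3) + (1)·(2) + (0)·(-1) + (-1)·(2) + (0)·(2) + (1)·(0) = 0
  c_7 = (0)·(1) + (0)·(1) + (0)·(3) + (0)·(2) + (0)·(-1) + (0)·(2) + (0)·(2) + (1)·(0) = 0
  c_8 = (0)·(1) + (0)·(1) + (-1)·(3) + (1)·(2) + (0)·(-1) + (1)·(2) + (0)·(2) + (0)·(0) = 1
Expand coordinatewise in base 2:
  c_1 = 1 = 1·2^0
  c_2 = 1 = 1·2^0
  c_3 = 0
  c_4 = 1 = 1·2^0
  c_5 = 1 = 1·2^0
  c_6 = 0
  c_7 = 0
  c_8 = 1 = 1·2^0
λ_0 = (1, 1, 0, 1, 1, 0, 0, 1)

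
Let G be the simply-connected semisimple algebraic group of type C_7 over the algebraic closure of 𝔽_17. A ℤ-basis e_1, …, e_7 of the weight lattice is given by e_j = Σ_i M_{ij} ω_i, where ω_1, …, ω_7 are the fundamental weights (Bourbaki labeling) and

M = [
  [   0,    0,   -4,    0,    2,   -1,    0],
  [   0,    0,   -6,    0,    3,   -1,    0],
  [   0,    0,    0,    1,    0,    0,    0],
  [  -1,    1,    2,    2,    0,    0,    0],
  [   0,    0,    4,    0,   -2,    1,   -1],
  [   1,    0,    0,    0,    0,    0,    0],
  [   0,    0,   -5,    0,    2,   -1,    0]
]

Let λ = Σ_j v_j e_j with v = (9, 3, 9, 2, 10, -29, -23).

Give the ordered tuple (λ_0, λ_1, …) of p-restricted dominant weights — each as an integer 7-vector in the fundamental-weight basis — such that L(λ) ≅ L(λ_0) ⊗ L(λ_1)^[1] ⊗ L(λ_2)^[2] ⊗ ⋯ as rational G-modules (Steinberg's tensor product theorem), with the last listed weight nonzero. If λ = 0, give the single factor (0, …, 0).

((13, 5, 2, 16, 10, 9, 4),)

Converting to the ω-basis (c_i = row i of M dotted with v = (9, 3, 9, 2, 10, -29, -23)):
  c_1 = 0·9 + 0·3 + (-4)·(9) + 0·2 + 2·10 + (-1)·(-29) + (0)·(-23) = 13
  c_2 = 0·9 + 0·3 + (-6)·(9) + 0·2 + 3·10 + (-1)·(-29) + (0)·(-23) = 5
  c_3 = 0·9 + 0·3 + 0·9 + 1·2 + 0·10 + (0)·(-29) + (0)·(-23) = 2
  c_4 = (-1)·(9) + 1·3 + 2·9 + 2·2 + 0·10 + (0)·(-29) + (0)·(-23) = 16
  c_5 = 0·9 + 0·3 + 4·9 + 0·2 + (-2)·(10) + (1)·(-29) + (-1)·(-23) = 10
  c_6 = 1·9 + 0·3 + 0·9 + 0·2 + 0·10 + (0)·(-29) + (0)·(-23) = 9
  c_7 = 0·9 + 0·3 + (-5)·(9) + 0·2 + 2·10 + (-1)·(-29) + (0)·(-23) = 4
p = 17; digits c_i = Σ_j d_{ij}·17^j, 0 ≤ d_{ij} < 17:
  c_1 = 13 = 13·17^0
  c_2 = 5 = 5·17^0
  c_3 = 2 = 2·17^0
  c_4 = 16 = 16·17^0
  c_5 = 10 = 10·17^0
  c_6 = 9 = 9·17^0
  c_7 = 4 = 4·17^0
p-restricted factor λ_0 = (13, 5, 2, 16, 10, 9, 4)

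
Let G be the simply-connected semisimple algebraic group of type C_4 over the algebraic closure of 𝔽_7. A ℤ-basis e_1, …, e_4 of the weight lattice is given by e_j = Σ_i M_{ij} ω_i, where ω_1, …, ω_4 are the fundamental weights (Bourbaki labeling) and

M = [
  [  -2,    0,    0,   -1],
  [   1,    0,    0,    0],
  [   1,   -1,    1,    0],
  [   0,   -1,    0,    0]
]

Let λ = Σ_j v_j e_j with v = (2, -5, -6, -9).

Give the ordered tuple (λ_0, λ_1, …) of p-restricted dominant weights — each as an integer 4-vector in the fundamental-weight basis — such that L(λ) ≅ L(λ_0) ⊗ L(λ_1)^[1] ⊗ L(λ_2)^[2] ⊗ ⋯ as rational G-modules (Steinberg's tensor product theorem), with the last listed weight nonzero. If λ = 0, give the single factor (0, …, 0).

Compute c_i = Σ_j M_{ij} v_j with v = (2, -5, -6, -9):
  c_1 = (-2)·(2) + (0)·(-5) + (0)·(-6) + (-1)·(-9) = 5
  c_2 = (1)·(2) + (0)·(-5) + (0)·(-6) + (0)·(-9) = 2
  c_3 = (1)·(2) + (-1)·(-5) + (1)·(-6) + (0)·(-9) = 1
  c_4 = (0)·(2) + (-1)·(-5) + (0)·(-6) + (0)·(-9) = 5
p = 7; digits c_i = Σ_j d_{ij}·7^j, 0 ≤ d_{ij} < 7:
  c_1 = 5 = 5·7^0
  c_2 = 2 = 2·7^0
  c_3 = 1 = 1·7^0
  c_4 = 5 = 5·7^0
Factor λ_0 = (5, 2, 1, 5)

((5, 2, 1, 5),)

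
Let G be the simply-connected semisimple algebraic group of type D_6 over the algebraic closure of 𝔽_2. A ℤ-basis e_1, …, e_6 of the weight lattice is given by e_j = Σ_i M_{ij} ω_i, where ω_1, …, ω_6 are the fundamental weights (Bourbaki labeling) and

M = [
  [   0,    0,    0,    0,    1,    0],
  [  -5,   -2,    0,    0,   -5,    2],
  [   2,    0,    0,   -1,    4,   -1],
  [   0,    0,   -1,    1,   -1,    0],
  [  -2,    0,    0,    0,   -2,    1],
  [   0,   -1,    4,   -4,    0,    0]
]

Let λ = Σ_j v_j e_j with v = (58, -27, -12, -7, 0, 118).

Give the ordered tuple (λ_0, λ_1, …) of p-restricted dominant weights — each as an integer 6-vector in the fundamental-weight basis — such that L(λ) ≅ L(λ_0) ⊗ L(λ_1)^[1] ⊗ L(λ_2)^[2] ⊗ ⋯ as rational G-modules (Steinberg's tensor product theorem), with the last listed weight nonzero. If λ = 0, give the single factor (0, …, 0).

ω-coordinates c = M·v, v = (58, -27, -12, -7, 0, 118):
  c_1 = (0)·(58) + (0)·(-27) + (0)·(-12) + (0)·(-7) + (1)·(0) + (0)·(118) = 0
  c_2 = (-5)·(58) + (-2)·(-27) + (0)·(-12) + (0)·(-7) + (-5)·(0) + (2)·(118) = 0
  c_3 = (2)·(58) + (0)·(-27) + (0)·(-12) + (-1)·(-7) + (4)·(0) + (-1)·(118) = 5
  c_4 = (0)·(58) + (0)·(-27) + (-1)·(-12) + (1)·(-7) + (-1)·(0) + (0)·(118) = 5
  c_5 = (-2)·(58) + (0)·(-27) + (0)·(-12) + (0)·(-7) + (-2)·(0) + (1)·(118) = 2
  c_6 = (0)·(58) + (-1)·(-27) + (4)·(-12) + (-4)·(-7) + (0)·(0) + (0)·(118) = 7
Writing each c_i in base p = 2:
  c_1 = 0
  c_2 = 0
  c_3 = 5 = 1·2^0 + 0·2^1 + 1·2^2
  c_4 = 5 = 1·2^0 + 0·2^1 + 1·2^2
  c_5 = 2 = 0·2^0 + 1·2^1
  c_6 = 7 = 1·2^0 + 1·2^1 + 1·2^2
p-restricted factor λ_0 = (0, 0, 1, 1, 0, 1)
p-restricted factor λ_1 = (0, 0, 0, 0, 1, 1)
p-restricted factor λ_2 = (0, 0, 1, 1, 0, 1)

((0, 0, 1, 1, 0, 1), (0, 0, 0, 0, 1, 1), (0, 0, 1, 1, 0, 1))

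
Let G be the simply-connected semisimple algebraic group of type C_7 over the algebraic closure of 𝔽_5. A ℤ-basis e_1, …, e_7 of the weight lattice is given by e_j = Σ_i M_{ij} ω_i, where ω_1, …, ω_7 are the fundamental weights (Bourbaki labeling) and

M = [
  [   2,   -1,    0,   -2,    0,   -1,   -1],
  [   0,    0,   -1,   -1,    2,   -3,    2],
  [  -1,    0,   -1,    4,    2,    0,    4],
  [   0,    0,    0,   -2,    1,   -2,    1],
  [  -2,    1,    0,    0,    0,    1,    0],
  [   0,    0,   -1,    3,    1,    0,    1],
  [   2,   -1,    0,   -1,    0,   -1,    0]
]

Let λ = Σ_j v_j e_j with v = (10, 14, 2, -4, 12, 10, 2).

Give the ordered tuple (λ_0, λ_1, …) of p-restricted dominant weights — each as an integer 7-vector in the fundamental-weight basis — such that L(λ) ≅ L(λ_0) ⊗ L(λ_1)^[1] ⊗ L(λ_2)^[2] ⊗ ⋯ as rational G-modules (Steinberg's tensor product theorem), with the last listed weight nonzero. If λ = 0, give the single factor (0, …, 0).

ω-coordinates c = M·v, v = (10, 14, 2, -4, 12, 10, 2):
  c_1 = (2)·(10) + (-1)·(14) + (0)·(2) + (-2)·(-4) + (0)·(12) + (-1)·(10) + (-1)·(2) = 2
  c_2 = (0)·(10) + (0)·(14) + (-1)·(2) + (-1)·(-4) + (2)·(12) + (-3)·(10) + (2)·(2) = 0
  c_3 = (-1)·(10) + (0)·(14) + (-1)·(2) + (4)·(-4) + (2)·(12) + (0)·(10) + (4)·(2) = 4
  c_4 = (0)·(10) + (0)·(14) + (0)·(2) + (-2)·(-4) + (1)·(12) + (-2)·(10) + (1)·(2) = 2
  c_5 = (-2)·(10) + (1)·(14) + (0)·(2) + (0)·(-4) + (0)·(12) + (1)·(10) + (0)·(2) = 4
  c_6 = (0)·(10) + (0)·(14) + (-1)·(2) + (3)·(-4) + (1)·(12) + (0)·(10) + (1)·(2) = 0
  c_7 = (2)·(10) + (-1)·(14) + (0)·(2) + (-1)·(-4) + (0)·(12) + (-1)·(10) + (0)·(2) = 0
Writing each c_i in base p = 5:
  c_1 = 2 = 2·5^0
  c_2 = 0
  c_3 = 4 = 4·5^0
  c_4 = 2 = 2·5^0
  c_5 = 4 = 4·5^0
  c_6 = 0
  c_7 = 0
p-restricted factor λ_0 = (2, 0, 4, 2, 4, 0, 0)

((2, 0, 4, 2, 4, 0, 0),)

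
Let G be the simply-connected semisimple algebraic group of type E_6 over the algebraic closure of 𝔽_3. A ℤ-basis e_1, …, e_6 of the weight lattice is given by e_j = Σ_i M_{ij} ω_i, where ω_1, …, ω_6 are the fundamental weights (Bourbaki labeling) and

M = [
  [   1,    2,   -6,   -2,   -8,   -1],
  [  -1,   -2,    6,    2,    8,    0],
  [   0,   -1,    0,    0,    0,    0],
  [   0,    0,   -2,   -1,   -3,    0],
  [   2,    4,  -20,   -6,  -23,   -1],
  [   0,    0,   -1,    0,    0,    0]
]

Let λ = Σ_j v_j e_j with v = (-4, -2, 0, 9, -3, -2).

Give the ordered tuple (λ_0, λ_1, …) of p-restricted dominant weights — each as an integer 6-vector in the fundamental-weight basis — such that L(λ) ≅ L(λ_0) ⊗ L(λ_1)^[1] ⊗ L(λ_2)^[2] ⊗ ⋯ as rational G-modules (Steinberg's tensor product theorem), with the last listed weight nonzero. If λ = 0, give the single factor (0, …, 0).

((0, 2, 2, 0, 1, 0),)

ω-coordinates c = M·v, v = (-4, -2, 0, 9, -3, -2):
  c_1 = (1)·(-4) + (2)·(-2) + (-6)·(0) + (-2)·(9) + (-8)·(-3) + (-1)·(-2) = 0
  c_2 = (-1)·(-4) + (-2)·(-2) + 6·0 + 2·9 + (8)·(-3) + (0)·(-2) = 2
  c_3 = (0)·(-4) + (-1)·(-2) + 0·0 + 0·9 + (0)·(-3) + (0)·(-2) = 2
  c_4 = (0)·(-4) + (0)·(-2) + (-2)·(0) + (-1)·(9) + (-3)·(-3) + (0)·(-2) = 0
  c_5 = (2)·(-4) + (4)·(-2) + (-20)·(0) + (-6)·(9) + (-23)·(-3) + (-1)·(-2) = 1
  c_6 = (0)·(-4) + (0)·(-2) + (-1)·(0) + 0·9 + (0)·(-3) + (0)·(-2) = 0
p = 3; digits c_i = Σ_j d_{ij}·3^j, 0 ≤ d_{ij} < 3:
  c_1 = 0
  c_2 = 2 = 2·3^0
  c_3 = 2 = 2·3^0
  c_4 = 0
  c_5 = 1 = 1·3^0
  c_6 = 0
λ_0 = (0, 2, 2, 0, 1, 0)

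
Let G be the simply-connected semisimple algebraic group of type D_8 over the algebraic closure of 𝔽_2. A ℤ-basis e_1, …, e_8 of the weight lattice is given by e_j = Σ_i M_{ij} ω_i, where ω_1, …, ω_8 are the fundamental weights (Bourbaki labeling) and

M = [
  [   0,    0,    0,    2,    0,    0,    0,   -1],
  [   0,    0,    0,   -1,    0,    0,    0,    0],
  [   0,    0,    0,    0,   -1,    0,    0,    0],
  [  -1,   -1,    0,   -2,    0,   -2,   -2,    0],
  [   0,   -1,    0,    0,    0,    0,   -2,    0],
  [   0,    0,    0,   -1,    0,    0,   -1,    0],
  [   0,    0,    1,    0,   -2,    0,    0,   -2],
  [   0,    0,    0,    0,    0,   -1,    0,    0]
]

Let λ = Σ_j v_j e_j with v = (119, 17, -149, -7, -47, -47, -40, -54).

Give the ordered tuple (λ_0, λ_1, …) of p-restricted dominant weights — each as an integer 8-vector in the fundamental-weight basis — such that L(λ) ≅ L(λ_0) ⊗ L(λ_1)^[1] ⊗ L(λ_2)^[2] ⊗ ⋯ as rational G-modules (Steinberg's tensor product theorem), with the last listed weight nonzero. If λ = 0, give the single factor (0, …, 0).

((0, 1, 1, 0, 1, 1, 1, 1), (0, 1, 1, 0, 1, 1, 0, 1), (0, 1, 1, 1, 1, 1, 1, 1), (1, 0, 1, 0, 1, 1, 0, 1), (0, 0, 0, 1, 1, 0, 1, 0), (1, 0, 1, 1, 1, 1, 1, 1))

In the fundamental-weight basis, λ has coordinates c = M·v (v = (119, 17, -149, -7, -47, -47, -40, -54)):
  c_1 = (0)·(119) + (0)·(17) + (0)·(-149) + (2)·(-7) + (0)·(-47) + (0)·(-47) + (0)·(-40) + (-1)·(-54) = 40
  c_2 = (0)·(119) + (0)·(17) + (0)·(-149) + (-1)·(-7) + (0)·(-47) + (0)·(-47) + (0)·(-40) + (0)·(-54) = 7
  c_3 = (0)·(119) + (0)·(17) + (0)·(-149) + (0)·(-7) + (-1)·(-47) + (0)·(-47) + (0)·(-40) + (0)·(-54) = 47
  c_4 = (-1)·(119) + (-1)·(17) + (0)·(-149) + (-2)·(-7) + (0)·(-47) + (-2)·(-47) + (-2)·(-40) + (0)·(-54) = 52
  c_5 = (0)·(119) + (-1)·(17) + (0)·(-149) + (0)·(-7) + (0)·(-47) + (0)·(-47) + (-2)·(-40) + (0)·(-54) = 63
  c_6 = (0)·(119) + (0)·(17) + (0)·(-149) + (-1)·(-7) + (0)·(-47) + (0)·(-47) + (-1)·(-40) + (0)·(-54) = 47
  c_7 = (0)·(119) + (0)·(17) + (1)·(-149) + (0)·(-7) + (-2)·(-47) + (0)·(-47) + (0)·(-40) + (-2)·(-54) = 53
  c_8 = (0)·(119) + (0)·(17) + (0)·(-149) + (0)·(-7) + (0)·(-47) + (-1)·(-47) + (0)·(-40) + (0)·(-54) = 47
p = 2; digits c_i = Σ_j d_{ij}·2^j, 0 ≤ d_{ij} < 2:
  c_1 = 40 = 0·2^0 + 0·2^1 + 0·2^2 + 1·2^3 + 0·2^4 + 1·2^5
  c_2 = 7 = 1·2^0 + 1·2^1 + 1·2^2
  c_3 = 47 = 1·2^0 + 1·2^1 + 1·2^2 + 1·2^3 + 0·2^4 + 1·2^5
  c_4 = 52 = 0·2^0 + 0·2^1 + 1·2^2 + 0·2^3 + 1·2^4 + 1·2^5
  c_5 = 63 = 1·2^0 + 1·2^1 + 1·2^2 + 1·2^3 + 1·2^4 + 1·2^5
  c_6 = 47 = 1·2^0 + 1·2^1 + 1·2^2 + 1·2^3 + 0·2^4 + 1·2^5
  c_7 = 53 = 1·2^0 + 0·2^1 + 1·2^2 + 0·2^3 + 1·2^4 + 1·2^5
  c_8 = 47 = 1·2^0 + 1·2^1 + 1·2^2 + 1·2^3 + 0·2^4 + 1·2^5
Factor λ_0 = (0, 1, 1, 0, 1, 1, 1, 1)
Factor λ_1 = (0, 1, 1, 0, 1, 1, 0, 1)
Factor λ_2 = (0, 1, 1, 1, 1, 1, 1, 1)
Factor λ_3 = (1, 0, 1, 0, 1, 1, 0, 1)
Factor λ_4 = (0, 0, 0, 1, 1, 0, 1, 0)
Factor λ_5 = (1, 0, 1, 1, 1, 1, 1, 1)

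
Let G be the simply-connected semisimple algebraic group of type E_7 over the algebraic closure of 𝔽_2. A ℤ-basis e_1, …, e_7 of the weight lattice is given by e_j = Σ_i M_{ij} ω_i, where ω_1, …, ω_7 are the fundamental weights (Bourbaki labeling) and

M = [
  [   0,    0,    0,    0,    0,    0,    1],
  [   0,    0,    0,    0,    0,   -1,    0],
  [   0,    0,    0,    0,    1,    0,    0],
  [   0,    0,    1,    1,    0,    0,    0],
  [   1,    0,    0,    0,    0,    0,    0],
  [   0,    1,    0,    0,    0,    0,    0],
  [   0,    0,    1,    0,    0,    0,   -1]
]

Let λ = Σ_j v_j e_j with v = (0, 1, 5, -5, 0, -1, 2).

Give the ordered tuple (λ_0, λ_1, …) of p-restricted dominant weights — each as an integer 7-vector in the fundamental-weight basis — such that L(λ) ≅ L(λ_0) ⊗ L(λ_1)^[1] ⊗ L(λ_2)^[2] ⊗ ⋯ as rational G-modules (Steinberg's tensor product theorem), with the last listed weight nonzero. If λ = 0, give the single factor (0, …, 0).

((0, 1, 0, 0, 0, 1, 1), (1, 0, 0, 0, 0, 0, 1))

Change of basis e → ω: c = M·v where v = (0, 1, 5, -5, 0, -1, 2):
  c_1 = 0*0 + 0*1 + 0*5 + 0*-5 + 0*0 + 0*-1 + 1*2 = 2
  c_2 = 0*0 + 0*1 + 0*5 + 0*-5 + 0*0 + -1*-1 + 0*2 = 1
  c_3 = 0*0 + 0*1 + 0*5 + 0*-5 + 1*0 + 0*-1 + 0*2 = 0
  c_4 = 0*0 + 0*1 + 1*5 + 1*-5 + 0*0 + 0*-1 + 0*2 = 0
  c_5 = 1*0 + 0*1 + 0*5 + 0*-5 + 0*0 + 0*-1 + 0*2 = 0
  c_6 = 0*0 + 1*1 + 0*5 + 0*-5 + 0*0 + 0*-1 + 0*2 = 1
  c_7 = 0*0 + 0*1 + 1*5 + 0*-5 + 0*0 + 0*-1 + -1*2 = 3
Expand coordinatewise in base 2:
  c_1 = 2 = 0·2^0 + 1·2^1
  c_2 = 1 = 1·2^0
  c_3 = 0
  c_4 = 0
  c_5 = 0
  c_6 = 1 = 1·2^0
  c_7 = 3 = 1·2^0 + 1·2^1
Factor λ_0 = (0, 1, 0, 0, 0, 1, 1)
Factor λ_1 = (1, 0, 0, 0, 0, 0, 1)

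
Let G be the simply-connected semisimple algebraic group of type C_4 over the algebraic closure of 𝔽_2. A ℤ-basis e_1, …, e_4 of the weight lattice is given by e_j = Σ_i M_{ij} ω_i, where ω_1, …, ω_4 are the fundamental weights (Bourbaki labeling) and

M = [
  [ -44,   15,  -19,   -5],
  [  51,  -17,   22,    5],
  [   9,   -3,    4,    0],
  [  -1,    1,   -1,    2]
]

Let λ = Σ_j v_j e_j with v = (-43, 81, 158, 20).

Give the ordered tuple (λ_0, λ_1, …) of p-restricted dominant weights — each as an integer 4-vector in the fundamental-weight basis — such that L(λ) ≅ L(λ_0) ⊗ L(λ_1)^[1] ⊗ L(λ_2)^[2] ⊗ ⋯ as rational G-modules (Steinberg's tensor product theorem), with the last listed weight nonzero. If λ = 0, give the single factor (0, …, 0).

((1, 0, 0, 0), (0, 1, 1, 1), (1, 1, 0, 1))

In the fundamental-weight basis, λ has coordinates c = M·v (v = (-43, 81, 158, 20)):
  c_1 = (-44)·(-43) + (15)·(81) + (-19)·(158) + (-5)·(20) = 5
  c_2 = (51)·(-43) + (-17)·(81) + (22)·(158) + (5)·(20) = 6
  c_3 = (9)·(-43) + (-3)·(81) + (4)·(158) + (0)·(20) = 2
  c_4 = (-1)·(-43) + (1)·(81) + (-1)·(158) + (2)·(20) = 6
p = 2; digits c_i = Σ_j d_{ij}·2^j, 0 ≤ d_{ij} < 2:
  c_1 = 5 = 1·2^0 + 0·2^1 + 1·2^2
  c_2 = 6 = 0·2^0 + 1·2^1 + 1·2^2
  c_3 = 2 = 0·2^0 + 1·2^1
  c_4 = 6 = 0·2^0 + 1·2^1 + 1·2^2
Factor λ_0 = (1, 0, 0, 0)
Factor λ_1 = (0, 1, 1, 1)
Factor λ_2 = (1, 1, 0, 1)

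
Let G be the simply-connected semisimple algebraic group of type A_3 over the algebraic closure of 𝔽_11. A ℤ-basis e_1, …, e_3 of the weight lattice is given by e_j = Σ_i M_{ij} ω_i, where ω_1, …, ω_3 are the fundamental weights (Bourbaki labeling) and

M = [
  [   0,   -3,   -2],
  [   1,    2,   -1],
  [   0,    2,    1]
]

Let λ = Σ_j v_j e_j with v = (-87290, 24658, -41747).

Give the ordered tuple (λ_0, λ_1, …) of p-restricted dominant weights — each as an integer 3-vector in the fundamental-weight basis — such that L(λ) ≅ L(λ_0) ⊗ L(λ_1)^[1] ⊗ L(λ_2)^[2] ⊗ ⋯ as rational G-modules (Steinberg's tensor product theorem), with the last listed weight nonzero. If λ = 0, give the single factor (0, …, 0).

((5, 0, 1), (7, 2, 6), (1, 9, 7), (7, 2, 5))

Compute c_i = Σ_j M_{ij} v_j with v = (-87290, 24658, -41747):
  c_1 = 0*-87290 + -3*24658 + -2*-41747 = 9520
  c_2 = 1*-87290 + 2*24658 + -1*-41747 = 3773
  c_3 = 0*-87290 + 2*24658 + 1*-41747 = 7569
p = 11; digits c_i = Σ_j d_{ij}·11^j, 0 ≤ d_{ij} < 11:
  c_1 = 9520 = 5·11^0 + 7·11^1 + 1·11^2 + 7·11^3
  c_2 = 3773 = 0·11^0 + 2·11^1 + 9·11^2 + 2·11^3
  c_3 = 7569 = 1·11^0 + 6·11^1 + 7·11^2 + 5·11^3
λ_0 = (5, 0, 1)
λ_1 = (7, 2, 6)
λ_2 = (1, 9, 7)
λ_3 = (7, 2, 5)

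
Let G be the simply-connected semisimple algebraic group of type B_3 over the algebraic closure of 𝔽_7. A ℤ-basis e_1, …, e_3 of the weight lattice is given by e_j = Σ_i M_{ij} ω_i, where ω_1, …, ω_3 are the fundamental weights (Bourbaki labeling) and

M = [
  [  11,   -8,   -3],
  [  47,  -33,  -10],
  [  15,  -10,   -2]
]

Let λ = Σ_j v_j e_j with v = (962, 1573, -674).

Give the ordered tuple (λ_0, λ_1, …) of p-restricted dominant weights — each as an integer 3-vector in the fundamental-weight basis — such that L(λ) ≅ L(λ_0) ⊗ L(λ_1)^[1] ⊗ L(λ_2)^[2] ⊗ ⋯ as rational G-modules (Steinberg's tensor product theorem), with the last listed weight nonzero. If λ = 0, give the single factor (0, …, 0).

ω-coordinates c = M·v, v = (962, 1573, -674):
  c_1 = 11*962 + -8*1573 + -3*-674 = 20
  c_2 = 47*962 + -33*1573 + -10*-674 = 45
  c_3 = 15*962 + -10*1573 + -2*-674 = 48
Base-7 expansion of each c_i:
  c_1 = 20 = 6·7^0 + 2·7^1
  c_2 = 45 = 3·7^0 + 6·7^1
  c_3 = 48 = 6·7^0 + 6·7^1
λ_0 = (6, 3, 6)
λ_1 = (2, 6, 6)

((6, 3, 6), (2, 6, 6))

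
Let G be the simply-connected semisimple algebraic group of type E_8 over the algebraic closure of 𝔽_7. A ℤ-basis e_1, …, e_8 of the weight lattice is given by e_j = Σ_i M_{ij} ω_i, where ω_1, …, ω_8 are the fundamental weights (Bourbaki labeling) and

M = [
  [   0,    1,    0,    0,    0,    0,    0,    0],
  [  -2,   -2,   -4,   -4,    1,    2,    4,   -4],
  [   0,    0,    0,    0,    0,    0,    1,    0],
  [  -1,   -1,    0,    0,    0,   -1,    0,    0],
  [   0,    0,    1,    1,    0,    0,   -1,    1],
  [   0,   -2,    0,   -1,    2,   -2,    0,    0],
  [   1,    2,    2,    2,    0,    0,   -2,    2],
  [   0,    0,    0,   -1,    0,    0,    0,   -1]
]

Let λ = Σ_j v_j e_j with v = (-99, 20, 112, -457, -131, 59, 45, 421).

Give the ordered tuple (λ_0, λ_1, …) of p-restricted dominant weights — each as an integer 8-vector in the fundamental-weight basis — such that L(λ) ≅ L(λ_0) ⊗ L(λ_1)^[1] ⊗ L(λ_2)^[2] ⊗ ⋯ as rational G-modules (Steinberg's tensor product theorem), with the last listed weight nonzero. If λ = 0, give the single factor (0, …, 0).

((6, 0, 3, 6, 3, 2, 3, 1), (2, 3, 6, 2, 4, 5, 0, 5))

Converting to the ω-basis (c_i = row i of M dotted with v = (-99, 20, 112, -457, -131, 59, 45, 421)):
  c_1 = (0)·(-99) + 1·20 + 0·112 + (0)·(-457) + (0)·(-131) + 0·59 + 0·45 + 0·421 = 20
  c_2 = (-2)·(-99) + (-2)·(20) + (-4)·(112) + (-4)·(-457) + (1)·(-131) + 2·59 + 4·45 + (-4)·(421) = 21
  c_3 = (0)·(-99) + 0·20 + 0·112 + (0)·(-457) + (0)·(-131) + 0·59 + 1·45 + 0·421 = 45
  c_4 = (-1)·(-99) + (-1)·(20) + 0·112 + (0)·(-457) + (0)·(-131) + (-1)·(59) + 0·45 + 0·421 = 20
  c_5 = (0)·(-99) + 0·20 + 1·112 + (1)·(-457) + (0)·(-131) + 0·59 + (-1)·(45) + 1·421 = 31
  c_6 = (0)·(-99) + (-2)·(20) + 0·112 + (-1)·(-457) + (2)·(-131) + (-2)·(59) + 0·45 + 0·421 = 37
  c_7 = (1)·(-99) + 2·20 + 2·112 + (2)·(-457) + (0)·(-131) + 0·59 + (-2)·(45) + 2·421 = 3
  c_8 = (0)·(-99) + 0·20 + 0·112 + (-1)·(-457) + (0)·(-131) + 0·59 + 0·45 + (-1)·(421) = 36
Expand coordinatewise in base 7:
  c_1 = 20 = 6·7^0 + 2·7^1
  c_2 = 21 = 0·7^0 + 3·7^1
  c_3 = 45 = 3·7^0 + 6·7^1
  c_4 = 20 = 6·7^0 + 2·7^1
  c_5 = 31 = 3·7^0 + 4·7^1
  c_6 = 37 = 2·7^0 + 5·7^1
  c_7 = 3 = 3·7^0
  c_8 = 36 = 1·7^0 + 5·7^1
Factor λ_0 = (6, 0, 3, 6, 3, 2, 3, 1)
Factor λ_1 = (2, 3, 6, 2, 4, 5, 0, 5)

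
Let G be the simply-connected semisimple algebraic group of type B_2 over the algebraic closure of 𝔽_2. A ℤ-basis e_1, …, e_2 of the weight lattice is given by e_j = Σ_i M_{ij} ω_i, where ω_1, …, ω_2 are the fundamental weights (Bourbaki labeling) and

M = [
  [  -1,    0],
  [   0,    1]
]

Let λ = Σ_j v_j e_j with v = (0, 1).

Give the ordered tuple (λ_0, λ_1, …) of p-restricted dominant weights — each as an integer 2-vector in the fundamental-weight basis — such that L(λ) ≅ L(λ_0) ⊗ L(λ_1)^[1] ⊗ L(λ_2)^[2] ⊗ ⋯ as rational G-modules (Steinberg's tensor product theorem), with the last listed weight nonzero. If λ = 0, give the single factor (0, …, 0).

Compute c_i = Σ_j M_{ij} v_j with v = (0, 1):
  c_1 = -1*0 + 0*1 = 0
  c_2 = 0*0 + 1*1 = 1
p = 2; digits c_i = Σ_j d_{ij}·2^j, 0 ≤ d_{ij} < 2:
  c_1 = 0
  c_2 = 1 = 1·2^0
Factor λ_0 = (0, 1)

((0, 1),)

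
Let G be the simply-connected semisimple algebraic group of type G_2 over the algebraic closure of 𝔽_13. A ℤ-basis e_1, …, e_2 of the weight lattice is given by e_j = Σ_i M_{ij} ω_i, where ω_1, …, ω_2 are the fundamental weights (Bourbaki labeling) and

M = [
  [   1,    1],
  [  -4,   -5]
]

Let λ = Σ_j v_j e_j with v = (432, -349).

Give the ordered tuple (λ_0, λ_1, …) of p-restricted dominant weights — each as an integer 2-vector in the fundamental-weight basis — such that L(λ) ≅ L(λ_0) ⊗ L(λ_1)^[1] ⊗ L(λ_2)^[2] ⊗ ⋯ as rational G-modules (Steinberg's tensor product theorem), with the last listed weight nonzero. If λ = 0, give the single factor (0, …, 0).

((5, 4), (6, 1))

Converting to the ω-basis (c_i = row i of M dotted with v = (432, -349)):
  c_1 = 1*432 + 1*-349 = 83
  c_2 = -4*432 + -5*-349 = 17
p = 13; digits c_i = Σ_j d_{ij}·13^j, 0 ≤ d_{ij} < 13:
  c_1 = 83 = 5·13^0 + 6·13^1
  c_2 = 17 = 4·13^0 + 1·13^1
λ_0 = (5, 4)
λ_1 = (6, 1)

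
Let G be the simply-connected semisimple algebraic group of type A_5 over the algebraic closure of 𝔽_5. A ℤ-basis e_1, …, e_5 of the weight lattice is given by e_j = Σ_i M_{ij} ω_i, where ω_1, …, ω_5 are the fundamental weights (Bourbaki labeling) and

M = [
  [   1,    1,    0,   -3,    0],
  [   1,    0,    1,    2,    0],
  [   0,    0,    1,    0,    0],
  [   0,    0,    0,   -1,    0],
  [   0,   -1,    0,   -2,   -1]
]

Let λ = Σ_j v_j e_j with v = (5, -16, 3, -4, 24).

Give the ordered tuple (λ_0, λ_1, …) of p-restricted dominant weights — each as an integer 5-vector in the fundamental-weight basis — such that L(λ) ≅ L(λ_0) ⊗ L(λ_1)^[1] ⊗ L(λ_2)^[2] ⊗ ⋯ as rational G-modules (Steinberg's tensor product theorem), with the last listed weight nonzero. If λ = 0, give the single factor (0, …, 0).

((1, 0, 3, 4, 0),)

Compute c_i = Σ_j M_{ij} v_j with v = (5, -16, 3, -4, 24):
  c_1 = 1·5 + (1)·(-16) + 0·3 + (-3)·(-4) + 0·24 = 1
  c_2 = 1·5 + (0)·(-16) + 1·3 + (2)·(-4) + 0·24 = 0
  c_3 = 0·5 + (0)·(-16) + 1·3 + (0)·(-4) + 0·24 = 3
  c_4 = 0·5 + (0)·(-16) + 0·3 + (-1)·(-4) + 0·24 = 4
  c_5 = 0·5 + (-1)·(-16) + 0·3 + (-2)·(-4) + (-1)·(24) = 0
Expand coordinatewise in base 5:
  c_1 = 1 = 1·5^0
  c_2 = 0
  c_3 = 3 = 3·5^0
  c_4 = 4 = 4·5^0
  c_5 = 0
Factor λ_0 = (1, 0, 3, 4, 0)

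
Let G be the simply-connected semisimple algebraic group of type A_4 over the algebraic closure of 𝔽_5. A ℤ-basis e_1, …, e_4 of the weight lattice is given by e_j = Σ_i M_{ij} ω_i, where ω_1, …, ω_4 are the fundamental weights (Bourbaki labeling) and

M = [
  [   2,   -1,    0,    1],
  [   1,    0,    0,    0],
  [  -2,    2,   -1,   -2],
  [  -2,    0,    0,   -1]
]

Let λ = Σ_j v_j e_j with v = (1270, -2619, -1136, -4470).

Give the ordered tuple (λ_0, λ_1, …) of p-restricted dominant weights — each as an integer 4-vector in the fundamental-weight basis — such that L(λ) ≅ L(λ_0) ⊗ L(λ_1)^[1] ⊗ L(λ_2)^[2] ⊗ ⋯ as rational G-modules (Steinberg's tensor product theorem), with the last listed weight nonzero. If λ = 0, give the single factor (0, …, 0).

((4, 0, 3, 0), (2, 4, 4, 1), (2, 0, 1, 2), (0, 0, 3, 0), (1, 2, 3, 3))

Change of basis e → ω: c = M·v where v = (1270, -2619, -1136, -4470):
  c_1 = (2)·(1270) + (-1)·(-2619) + (0)·(-1136) + (1)·(-4470) = 689
  c_2 = (1)·(1270) + (0)·(-2619) + (0)·(-1136) + (0)·(-4470) = 1270
  c_3 = (-2)·(1270) + (2)·(-2619) + (-1)·(-1136) + (-2)·(-4470) = 2298
  c_4 = (-2)·(1270) + (0)·(-2619) + (0)·(-1136) + (-1)·(-4470) = 1930
Writing each c_i in base p = 5:
  c_1 = 689 = 4·5^0 + 2·5^1 + 2·5^2 + 0·5^3 + 1·5^4
  c_2 = 1270 = 0·5^0 + 4·5^1 + 0·5^2 + 0·5^3 + 2·5^4
  c_3 = 2298 = 3·5^0 + 4·5^1 + 1·5^2 + 3·5^3 + 3·5^4
  c_4 = 1930 = 0·5^0 + 1·5^1 + 2·5^2 + 0·5^3 + 3·5^4
p-restricted factor λ_0 = (4, 0, 3, 0)
p-restricted factor λ_1 = (2, 4, 4, 1)
p-restricted factor λ_2 = (2, 0, 1, 2)
p-restricted factor λ_3 = (0, 0, 3, 0)
p-restricted factor λ_4 = (1, 2, 3, 3)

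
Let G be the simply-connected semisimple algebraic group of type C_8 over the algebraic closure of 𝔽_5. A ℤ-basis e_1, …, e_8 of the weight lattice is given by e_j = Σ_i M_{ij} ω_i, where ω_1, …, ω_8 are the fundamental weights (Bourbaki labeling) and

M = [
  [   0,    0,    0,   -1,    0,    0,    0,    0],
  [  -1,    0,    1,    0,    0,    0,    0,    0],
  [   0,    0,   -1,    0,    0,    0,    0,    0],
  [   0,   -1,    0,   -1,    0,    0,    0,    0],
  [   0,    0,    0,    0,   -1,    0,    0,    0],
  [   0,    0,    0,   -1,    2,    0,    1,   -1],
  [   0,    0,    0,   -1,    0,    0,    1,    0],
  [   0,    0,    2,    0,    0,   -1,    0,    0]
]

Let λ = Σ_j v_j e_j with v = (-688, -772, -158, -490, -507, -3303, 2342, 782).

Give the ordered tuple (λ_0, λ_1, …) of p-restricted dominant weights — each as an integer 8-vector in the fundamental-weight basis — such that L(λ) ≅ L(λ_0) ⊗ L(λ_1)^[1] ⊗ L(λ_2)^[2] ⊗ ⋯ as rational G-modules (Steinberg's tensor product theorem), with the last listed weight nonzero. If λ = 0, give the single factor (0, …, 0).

((0, 0, 3, 2, 2, 1, 2, 2), (3, 1, 1, 2, 1, 2, 1, 2), (4, 1, 1, 0, 0, 1, 3, 4), (3, 4, 1, 0, 4, 3, 2, 3), (0, 0, 0, 2, 0, 1, 4, 4))

In the fundamental-weight basis, λ has coordinates c = M·v (v = (-688, -772, -158, -490, -507, -3303, 2342, 782)):
  c_1 = 0*-688 + 0*-772 + 0*-158 + -1*-490 + 0*-507 + 0*-3303 + 0*2342 + 0*782 = 490
  c_2 = -1*-688 + 0*-772 + 1*-158 + 0*-490 + 0*-507 + 0*-3303 + 0*2342 + 0*782 = 530
  c_3 = 0*-688 + 0*-772 + -1*-158 + 0*-490 + 0*-507 + 0*-3303 + 0*2342 + 0*782 = 158
  c_4 = 0*-688 + -1*-772 + 0*-158 + -1*-490 + 0*-507 + 0*-3303 + 0*2342 + 0*782 = 1262
  c_5 = 0*-688 + 0*-772 + 0*-158 + 0*-490 + -1*-507 + 0*-3303 + 0*2342 + 0*782 = 507
  c_6 = 0*-688 + 0*-772 + 0*-158 + -1*-490 + 2*-507 + 0*-3303 + 1*2342 + -1*782 = 1036
  c_7 = 0*-688 + 0*-772 + 0*-158 + -1*-490 + 0*-507 + 0*-3303 + 1*2342 + 0*782 = 2832
  c_8 = 0*-688 + 0*-772 + 2*-158 + 0*-490 + 0*-507 + -1*-3303 + 0*2342 + 0*782 = 2987
Writing each c_i in base p = 5:
  c_1 = 490 = 0·5^0 + 3·5^1 + 4·5^2 + 3·5^3
  c_2 = 530 = 0·5^0 + 1·5^1 + 1·5^2 + 4·5^3
  c_3 = 158 = 3·5^0 + 1·5^1 + 1·5^2 + 1·5^3
  c_4 = 1262 = 2·5^0 + 2·5^1 + 0·5^2 + 0·5^3 + 2·5^4
  c_5 = 507 = 2·5^0 + 1·5^1 + 0·5^2 + 4·5^3
  c_6 = 1036 = 1·5^0 + 2·5^1 + 1·5^2 + 3·5^3 + 1·5^4
  c_7 = 2832 = 2·5^0 + 1·5^1 + 3·5^2 + 2·5^3 + 4·5^4
  c_8 = 2987 = 2·5^0 + 2·5^1 + 4·5^2 + 3·5^3 + 4·5^4
Factor λ_0 = (0, 0, 3, 2, 2, 1, 2, 2)
Factor λ_1 = (3, 1, 1, 2, 1, 2, 1, 2)
Factor λ_2 = (4, 1, 1, 0, 0, 1, 3, 4)
Factor λ_3 = (3, 4, 1, 0, 4, 3, 2, 3)
Factor λ_4 = (0, 0, 0, 2, 0, 1, 4, 4)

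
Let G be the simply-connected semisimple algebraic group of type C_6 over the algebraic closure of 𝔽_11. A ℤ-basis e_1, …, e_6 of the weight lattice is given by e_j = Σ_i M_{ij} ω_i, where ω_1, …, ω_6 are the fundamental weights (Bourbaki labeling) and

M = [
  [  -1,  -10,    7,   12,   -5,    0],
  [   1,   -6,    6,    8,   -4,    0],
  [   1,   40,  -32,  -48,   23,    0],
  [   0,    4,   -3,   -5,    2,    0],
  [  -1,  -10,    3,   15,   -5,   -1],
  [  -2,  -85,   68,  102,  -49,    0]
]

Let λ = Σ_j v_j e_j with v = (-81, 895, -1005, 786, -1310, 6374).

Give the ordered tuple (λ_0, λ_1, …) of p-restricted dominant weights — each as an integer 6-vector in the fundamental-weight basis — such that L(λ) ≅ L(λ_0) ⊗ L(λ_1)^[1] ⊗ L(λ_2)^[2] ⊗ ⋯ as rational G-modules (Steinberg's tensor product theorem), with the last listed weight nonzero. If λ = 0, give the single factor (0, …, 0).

Change of basis e → ω: c = M·v where v = (-81, 895, -1005, 786, -1310, 6374):
  c_1 = (-1)·(-81) + (-10)·(895) + (7)·(-1005) + (12)·(786) + (-5)·(-1310) + (0)·(6374) = 78
  c_2 = (1)·(-81) + (-6)·(895) + (6)·(-1005) + (8)·(786) + (-4)·(-1310) + (0)·(6374) = 47
  c_3 = (1)·(-81) + (40)·(895) + (-32)·(-1005) + (-48)·(786) + (23)·(-1310) + (0)·(6374) = 21
  c_4 = (0)·(-81) + (4)·(895) + (-3)·(-1005) + (-5)·(786) + (2)·(-1310) + (0)·(6374) = 45
  c_5 = (-1)·(-81) + (-10)·(895) + (3)·(-1005) + (15)·(786) + (-5)·(-1310) + (-1)·(6374) = 82
  c_6 = (-2)·(-81) + (-85)·(895) + (68)·(-1005) + (102)·(786) + (-49)·(-1310) + (0)·(6374) = 109
Base-11 expansion of each c_i:
  c_1 = 78 = 1·11^0 + 7·11^1
  c_2 = 47 = 3·11^0 + 4·11^1
  c_3 = 21 = 10·11^0 + 1·11^1
  c_4 = 45 = 1·11^0 + 4·11^1
  c_5 = 82 = 5·11^0 + 7·11^1
  c_6 = 109 = 10·11^0 + 9·11^1
λ_0 = (1, 3, 10, 1, 5, 10)
λ_1 = (7, 4, 1, 4, 7, 9)

((1, 3, 10, 1, 5, 10), (7, 4, 1, 4, 7, 9))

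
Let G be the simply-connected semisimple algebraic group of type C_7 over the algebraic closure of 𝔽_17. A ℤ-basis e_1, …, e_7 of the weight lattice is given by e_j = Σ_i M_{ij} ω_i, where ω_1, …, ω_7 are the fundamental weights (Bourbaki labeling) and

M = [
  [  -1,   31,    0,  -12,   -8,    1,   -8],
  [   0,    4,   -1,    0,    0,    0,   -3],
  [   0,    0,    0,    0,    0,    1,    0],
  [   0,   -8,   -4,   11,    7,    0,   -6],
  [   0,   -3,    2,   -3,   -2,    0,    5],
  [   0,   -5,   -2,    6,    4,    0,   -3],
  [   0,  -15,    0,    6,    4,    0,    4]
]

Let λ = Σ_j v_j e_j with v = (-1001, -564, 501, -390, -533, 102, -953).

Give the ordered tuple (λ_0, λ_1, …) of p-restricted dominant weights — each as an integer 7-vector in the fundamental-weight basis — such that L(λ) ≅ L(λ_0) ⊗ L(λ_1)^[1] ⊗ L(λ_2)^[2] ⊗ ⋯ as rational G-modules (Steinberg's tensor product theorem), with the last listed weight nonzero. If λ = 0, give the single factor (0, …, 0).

((0, 0, 0, 1, 12, 1, 6), (11, 6, 6, 12, 9, 12, 10))

Change of basis e → ω: c = M·v where v = (-1001, -564, 501, -390, -533, 102, -953):
  c_1 = (-1)·(-1001) + (31)·(-564) + 0·501 + (-12)·(-390) + (-8)·(-533) + 1·102 + (-8)·(-953) = 187
  c_2 = (0)·(-1001) + (4)·(-564) + (-1)·(501) + (0)·(-390) + (0)·(-533) + 0·102 + (-3)·(-953) = 102
  c_3 = (0)·(-1001) + (0)·(-564) + 0·501 + (0)·(-390) + (0)·(-533) + 1·102 + (0)·(-953) = 102
  c_4 = (0)·(-1001) + (-8)·(-564) + (-4)·(501) + (11)·(-390) + (7)·(-533) + 0·102 + (-6)·(-953) = 205
  c_5 = (0)·(-1001) + (-3)·(-564) + 2·501 + (-3)·(-390) + (-2)·(-533) + 0·102 + (5)·(-953) = 165
  c_6 = (0)·(-1001) + (-5)·(-564) + (-2)·(501) + (6)·(-390) + (4)·(-533) + 0·102 + (-3)·(-953) = 205
  c_7 = (0)·(-1001) + (-15)·(-564) + 0·501 + (6)·(-390) + (4)·(-533) + 0·102 + (4)·(-953) = 176
Expand coordinatewise in base 17:
  c_1 = 187 = 0·17^0 + 11·17^1
  c_2 = 102 = 0·17^0 + 6·17^1
  c_3 = 102 = 0·17^0 + 6·17^1
  c_4 = 205 = 1·17^0 + 12·17^1
  c_5 = 165 = 12·17^0 + 9·17^1
  c_6 = 205 = 1·17^0 + 12·17^1
  c_7 = 176 = 6·17^0 + 10·17^1
Factor λ_0 = (0, 0, 0, 1, 12, 1, 6)
Factor λ_1 = (11, 6, 6, 12, 9, 12, 10)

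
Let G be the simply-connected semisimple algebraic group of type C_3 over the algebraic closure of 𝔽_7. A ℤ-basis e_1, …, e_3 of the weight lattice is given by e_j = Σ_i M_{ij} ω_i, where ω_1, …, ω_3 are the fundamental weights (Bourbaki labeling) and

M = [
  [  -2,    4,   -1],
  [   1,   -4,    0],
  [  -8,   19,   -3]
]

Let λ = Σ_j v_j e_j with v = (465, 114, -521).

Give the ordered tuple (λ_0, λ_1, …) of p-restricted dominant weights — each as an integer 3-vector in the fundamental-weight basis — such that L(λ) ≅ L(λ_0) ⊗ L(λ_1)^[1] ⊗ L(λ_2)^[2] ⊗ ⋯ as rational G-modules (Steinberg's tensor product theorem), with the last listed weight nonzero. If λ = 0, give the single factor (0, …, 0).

((5, 2, 2), (6, 1, 1))

In the fundamental-weight basis, λ has coordinates c = M·v (v = (465, 114, -521)):
  c_1 = -2*465 + 4*114 + -1*-521 = 47
  c_2 = 1*465 + -4*114 + 0*-521 = 9
  c_3 = -8*465 + 19*114 + -3*-521 = 9
Base-7 expansion of each c_i:
  c_1 = 47 = 5·7^0 + 6·7^1
  c_2 = 9 = 2·7^0 + 1·7^1
  c_3 = 9 = 2·7^0 + 1·7^1
p-restricted factor λ_0 = (5, 2, 2)
p-restricted factor λ_1 = (6, 1, 1)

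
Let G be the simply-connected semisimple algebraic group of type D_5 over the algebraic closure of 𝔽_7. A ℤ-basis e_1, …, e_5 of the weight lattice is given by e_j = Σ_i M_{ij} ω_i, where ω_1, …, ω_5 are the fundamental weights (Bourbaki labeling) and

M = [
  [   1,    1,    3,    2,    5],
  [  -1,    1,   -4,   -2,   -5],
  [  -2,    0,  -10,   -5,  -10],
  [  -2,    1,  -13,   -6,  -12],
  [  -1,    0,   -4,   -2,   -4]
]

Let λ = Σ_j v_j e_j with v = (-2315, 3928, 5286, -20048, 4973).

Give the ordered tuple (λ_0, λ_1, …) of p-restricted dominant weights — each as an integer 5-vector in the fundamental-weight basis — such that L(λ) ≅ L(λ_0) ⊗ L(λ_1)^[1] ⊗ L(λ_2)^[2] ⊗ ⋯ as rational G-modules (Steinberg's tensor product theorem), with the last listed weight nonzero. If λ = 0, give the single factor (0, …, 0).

((0, 1, 5, 4, 3), (5, 5, 3, 1, 0), (3, 6, 4, 2, 0), (6, 0, 6, 1, 4))

Converting to the ω-basis (c_i = row i of M dotted with v = (-2315, 3928, 5286, -20048, 4973)):
  c_1 = (1)·(-2315) + (1)·(3928) + (3)·(5286) + (2)·(-20048) + (5)·(4973) = 2240
  c_2 = (-1)·(-2315) + (1)·(3928) + (-4)·(5286) + (-2)·(-20048) + (-5)·(4973) = 330
  c_3 = (-2)·(-2315) + (0)·(3928) + (-10)·(5286) + (-5)·(-20048) + (-10)·(4973) = 2280
  c_4 = (-2)·(-2315) + (1)·(3928) + (-13)·(5286) + (-6)·(-20048) + (-12)·(4973) = 452
  c_5 = (-1)·(-2315) + (0)·(3928) + (-4)·(5286) + (-2)·(-20048) + (-4)·(4973) = 1375
p = 7; digits c_i = Σ_j d_{ij}·7^j, 0 ≤ d_{ij} < 7:
  c_1 = 2240 = 0·7^0 + 5·7^1 + 3·7^2 + 6·7^3
  c_2 = 330 = 1·7^0 + 5·7^1 + 6·7^2
  c_3 = 2280 = 5·7^0 + 3·7^1 + 4·7^2 + 6·7^3
  c_4 = 452 = 4·7^0 + 1·7^1 + 2·7^2 + 1·7^3
  c_5 = 1375 = 3·7^0 + 0·7^1 + 0·7^2 + 4·7^3
λ_0 = (0, 1, 5, 4, 3)
λ_1 = (5, 5, 3, 1, 0)
λ_2 = (3, 6, 4, 2, 0)
λ_3 = (6, 0, 6, 1, 4)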